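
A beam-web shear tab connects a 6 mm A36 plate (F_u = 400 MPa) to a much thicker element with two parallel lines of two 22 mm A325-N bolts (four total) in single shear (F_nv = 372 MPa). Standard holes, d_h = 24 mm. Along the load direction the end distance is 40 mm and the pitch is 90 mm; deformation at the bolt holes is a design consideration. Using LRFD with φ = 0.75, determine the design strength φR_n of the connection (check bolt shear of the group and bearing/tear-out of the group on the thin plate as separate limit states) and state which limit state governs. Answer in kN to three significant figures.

Bolt shear: A_b = π·22²/4 = 380.1 mm²; R_n = 372 × 380.1 × 4 × 1 / 1000 = 565.6 kN → 0.75 × 565.6 = 424 kN.
Bearing (1.2 l_c t F_u ≤ 2.4 d t F_u): upper limit = 2.4·22·6·400 / 1000 = 126.7 kN.
  Edge l_c = 40 − 24/2 = 28 → r_n = 80.64 kN; interior l_c = 90 − 24 = 66 → r_n = 126.7 kN.
  R_n,bearing = 2·80.64 + 2·126.7 = 414.7 kN → 0.75 × 414.7 = 311 kN.
Bearing governs: 311 kN.

311 kN (bearing governs)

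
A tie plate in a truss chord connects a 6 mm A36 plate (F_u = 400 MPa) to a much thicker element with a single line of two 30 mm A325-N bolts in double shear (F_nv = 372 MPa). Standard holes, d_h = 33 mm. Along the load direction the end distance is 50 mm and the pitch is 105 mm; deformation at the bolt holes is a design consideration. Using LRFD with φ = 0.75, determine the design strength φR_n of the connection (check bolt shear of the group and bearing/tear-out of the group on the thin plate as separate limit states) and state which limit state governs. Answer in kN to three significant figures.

202 kN (bearing governs)

Bolt shear: A_b = π·30²/4 = 706.9 mm²; R_n = 372 × 706.9 × 2 × 2 / 1000 = 1052 kN → 0.75 × 1052 = 789 kN.
Bearing (1.2 l_c t F_u ≤ 2.4 d t F_u): upper limit = 2.4·30·6·400 / 1000 = 172.8 kN.
  Edge l_c = 50 − 33/2 = 33.5 → r_n = 96.48 kN; interior l_c = 105 − 33 = 72 → r_n = 172.8 kN.
  R_n,bearing = 1·96.48 + 1·172.8 = 269.3 kN → 0.75 × 269.3 = 202 kN.
Bearing governs: 202 kN.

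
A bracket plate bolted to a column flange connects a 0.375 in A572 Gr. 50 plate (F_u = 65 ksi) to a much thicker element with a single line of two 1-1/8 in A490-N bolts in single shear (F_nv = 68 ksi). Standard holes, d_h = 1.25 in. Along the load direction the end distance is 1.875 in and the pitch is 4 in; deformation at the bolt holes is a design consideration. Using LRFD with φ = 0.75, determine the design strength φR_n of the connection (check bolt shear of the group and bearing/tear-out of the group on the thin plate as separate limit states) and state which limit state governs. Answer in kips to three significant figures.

Bolt shear: A_b = π·1.125²/4 = 0.994 in²; R_n = 68 × 0.994 × 2 × 1 = 135.2 kips → 0.75 × 135.2 = 101 kips.
Bearing (1.2 l_c t F_u ≤ 2.4 d t F_u): upper limit = 2.4·1.125·0.375·65 = 65.81 kips.
  Edge l_c = 1.875 − 1.25/2 = 1.25 → r_n = 36.56 kips; interior l_c = 4 − 1.25 = 2.75 → r_n = 65.81 kips.
  R_n,bearing = 1·36.56 + 1·65.81 = 102.4 kips → 0.75 × 102.4 = 76.8 kips.
Bearing governs: 76.8 kips.

76.8 kips (bearing governs)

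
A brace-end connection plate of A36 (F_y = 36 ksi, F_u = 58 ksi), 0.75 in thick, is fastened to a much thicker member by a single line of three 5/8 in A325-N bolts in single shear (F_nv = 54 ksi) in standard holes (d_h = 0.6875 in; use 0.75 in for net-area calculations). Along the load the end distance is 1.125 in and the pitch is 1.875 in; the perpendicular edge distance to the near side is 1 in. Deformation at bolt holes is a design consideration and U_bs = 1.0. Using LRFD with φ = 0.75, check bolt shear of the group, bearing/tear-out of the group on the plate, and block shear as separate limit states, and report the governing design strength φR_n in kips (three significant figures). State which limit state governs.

37.3 kips (bolt shear governs)

Bolt shear: A_b = π·0.625²/4 = 0.3068 in²; R_n = 54 × 0.3068 × 3 × 1 = 49.7 kips → 0.75 × 49.7 = 37.3 kips.
Bearing: edge l_c = 0.7812, r_n = 40.78 kips; interior l_c = 1.188, r_n = 61.99 kips; R_n = 40.78 + 2·61.99 = 164.8 kips → 124 kips.
Block shear: A_gv = 3.656, A_nv = 2.25, A_nt = 0.4688 in²; R_n = min(0.6F_uA_nv, 0.6F_yA_gv) + U_bs·F_u·A_nt = 105.5 kips → 79.1 kips.
Bolt shear governs: 37.3 kips.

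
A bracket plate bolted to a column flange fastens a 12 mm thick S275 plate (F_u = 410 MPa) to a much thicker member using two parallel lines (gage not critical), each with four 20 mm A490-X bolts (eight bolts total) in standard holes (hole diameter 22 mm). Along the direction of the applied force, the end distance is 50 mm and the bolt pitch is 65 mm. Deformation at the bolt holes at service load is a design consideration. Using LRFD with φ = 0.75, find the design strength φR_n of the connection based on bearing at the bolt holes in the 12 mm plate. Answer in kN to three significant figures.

Per bolt r_n = 1.2 l_c t F_u ≤ 2.4 d t F_u; upper limit = 2.4 × 20 × 12 × 410 / 1000 = 236.2 kN.
Edge bolt: l_c = 50 − 22/2 = 39 mm → 1.2 × 39 × 12 × 410 / 1000 = 230.3 → r_n = 230.3 kN.
Interior bolts: l_c = 65 − 22 = 43 mm → 1.2 × 43 × 12 × 410 / 1000 = 253.9 → r_n = 236.2 kN.
R_n = 2 × 230.3 + 6 × 236.2 = 1877 kN.
Design strength φR_n = 0.75 × 1877 = 1410 kN.

1410 kN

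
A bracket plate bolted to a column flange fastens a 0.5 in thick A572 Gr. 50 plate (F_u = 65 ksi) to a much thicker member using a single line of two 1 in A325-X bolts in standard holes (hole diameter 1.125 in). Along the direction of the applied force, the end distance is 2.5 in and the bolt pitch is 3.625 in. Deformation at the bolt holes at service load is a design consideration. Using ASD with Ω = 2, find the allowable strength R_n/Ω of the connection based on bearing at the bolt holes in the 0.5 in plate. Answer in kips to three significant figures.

Per bolt r_n = 1.2 l_c t F_u ≤ 2.4 d t F_u; upper limit = 2.4 × 1 × 0.5 × 65 = 78 kips.
Edge bolt: l_c = 2.5 − 1.125/2 = 1.938 in → 1.2 × 1.938 × 0.5 × 65 = 75.56 → r_n = 75.56 kips.
Interior bolts: l_c = 3.625 − 1.125 = 2.5 in → 1.2 × 2.5 × 0.5 × 65 = 97.5 → r_n = 78 kips.
R_n = 1 × 75.56 + 1 × 78 = 153.6 kips.
Allowable strength R_n/Ω = 153.6 / 2 = 76.8 kips.

76.8 kips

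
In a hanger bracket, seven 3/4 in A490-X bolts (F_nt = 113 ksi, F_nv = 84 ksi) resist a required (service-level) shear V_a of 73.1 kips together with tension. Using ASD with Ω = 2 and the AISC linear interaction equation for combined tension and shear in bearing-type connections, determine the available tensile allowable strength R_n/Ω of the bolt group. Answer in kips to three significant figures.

A_b = π·0.75²/4 = 0.4418 in²; f_rv = 73.1 / (7 × 0.4418) = 23.64 ksi.
F'_nt = 1.3 F_nt − (Ω F_nt / F_nv) f_rv = 1.3·113 − (2·113/84)·23.64 = 83.3 ksi, capped at F_nt → F'_nt = 83.3 ksi.
R_n = F'_nt · A_b · n = 83.3 × 0.4418 × 7 = 257.6 kips.
Allowable strength R_n/Ω = 257.6 / 2 = 129 kips.

129 kips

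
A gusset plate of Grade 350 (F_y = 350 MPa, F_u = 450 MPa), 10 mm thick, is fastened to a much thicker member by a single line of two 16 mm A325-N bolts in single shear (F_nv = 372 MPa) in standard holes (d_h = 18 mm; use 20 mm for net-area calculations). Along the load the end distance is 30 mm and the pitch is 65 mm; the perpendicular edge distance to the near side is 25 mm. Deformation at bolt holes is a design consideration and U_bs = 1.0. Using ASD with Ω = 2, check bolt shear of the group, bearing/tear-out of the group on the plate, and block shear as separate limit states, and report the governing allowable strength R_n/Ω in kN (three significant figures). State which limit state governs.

74.8 kN (bolt shear governs)

Bolt shear: A_b = π·16²/4 = 201.1 mm²; R_n = 372 × 201.1 × 2 × 1 / 1000 = 149.6 kN → 149.6 / 2 = 74.8 kN.
Bearing: edge l_c = 21, r_n = 113.4 kN; interior l_c = 47, r_n = 172.8 kN; R_n = 113.4 + 1·172.8 = 286.2 kN → 143 kN.
Block shear: A_gv = 950, A_nv = 650, A_nt = 150 mm²; R_n = min(0.6F_uA_nv, 0.6F_yA_gv) + U_bs·F_u·A_nt = 243 kN → 122 kN.
Bolt shear governs: 74.8 kN.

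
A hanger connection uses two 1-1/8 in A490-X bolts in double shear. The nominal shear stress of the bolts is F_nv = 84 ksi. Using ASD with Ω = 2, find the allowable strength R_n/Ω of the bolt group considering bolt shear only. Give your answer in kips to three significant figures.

A_b = π × 1.125² / 4 = 0.994 in².
R_n = F_nv · A_b · n · n_s = 84 × 0.994 × 2 × 2 = 334 kips.
Allowable strength R_n/Ω = 334 / 2 = 167 kips.

167 kips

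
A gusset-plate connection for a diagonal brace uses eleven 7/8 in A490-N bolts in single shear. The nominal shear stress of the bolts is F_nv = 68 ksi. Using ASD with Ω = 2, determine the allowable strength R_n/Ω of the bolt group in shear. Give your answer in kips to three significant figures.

225 kips

A_b = π × 0.875² / 4 = 0.6013 in².
R_n = F_nv · A_b · n · n_s = 68 × 0.6013 × 11 × 1 = 449.8 kips.
Allowable strength R_n/Ω = 449.8 / 2 = 225 kips.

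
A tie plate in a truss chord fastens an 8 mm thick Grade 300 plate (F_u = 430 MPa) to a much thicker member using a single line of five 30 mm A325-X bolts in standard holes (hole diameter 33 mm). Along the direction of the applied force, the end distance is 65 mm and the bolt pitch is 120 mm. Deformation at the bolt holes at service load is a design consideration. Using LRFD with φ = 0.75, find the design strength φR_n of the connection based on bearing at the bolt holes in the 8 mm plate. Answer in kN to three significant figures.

Per bolt r_n = 1.2 l_c t F_u ≤ 2.4 d t F_u; upper limit = 2.4 × 30 × 8 × 430 / 1000 = 247.7 kN.
Edge bolt: l_c = 65 − 33/2 = 48.5 mm → 1.2 × 48.5 × 8 × 430 / 1000 = 200.2 → r_n = 200.2 kN.
Interior bolts: l_c = 120 − 33 = 87 mm → 1.2 × 87 × 8 × 430 / 1000 = 359.1 → r_n = 247.7 kN.
R_n = 1 × 200.2 + 4 × 247.7 = 1191 kN.
Design strength φR_n = 0.75 × 1191 = 893 kN.

893 kN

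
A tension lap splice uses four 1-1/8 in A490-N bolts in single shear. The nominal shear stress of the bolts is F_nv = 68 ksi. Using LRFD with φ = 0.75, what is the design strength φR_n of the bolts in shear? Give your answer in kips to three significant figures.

203 kips

A_b = π × 1.125² / 4 = 0.994 in².
R_n = F_nv · A_b · n · n_s = 68 × 0.994 × 4 × 1 = 270.4 kips.
Design strength φR_n = 0.75 × 270.4 = 203 kips.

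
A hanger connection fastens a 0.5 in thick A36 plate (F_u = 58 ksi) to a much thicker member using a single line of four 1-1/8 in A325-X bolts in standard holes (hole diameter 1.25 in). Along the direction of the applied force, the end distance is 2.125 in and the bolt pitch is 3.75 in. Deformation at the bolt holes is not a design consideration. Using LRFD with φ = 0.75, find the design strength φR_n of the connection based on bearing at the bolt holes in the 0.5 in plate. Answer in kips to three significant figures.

269 kips

Per bolt r_n = 1.5 l_c t F_u ≤ 3.0 d t F_u; upper limit = 3.0 × 1.125 × 0.5 × 58 = 97.88 kips.
Edge bolt: l_c = 2.125 − 1.25/2 = 1.5 in → 1.5 × 1.5 × 0.5 × 58 = 65.25 → r_n = 65.25 kips.
Interior bolts: l_c = 3.75 − 1.25 = 2.5 in → 1.5 × 2.5 × 0.5 × 58 = 108.8 → r_n = 97.88 kips.
R_n = 1 × 65.25 + 3 × 97.88 = 358.9 kips.
Design strength φR_n = 0.75 × 358.9 = 269 kips.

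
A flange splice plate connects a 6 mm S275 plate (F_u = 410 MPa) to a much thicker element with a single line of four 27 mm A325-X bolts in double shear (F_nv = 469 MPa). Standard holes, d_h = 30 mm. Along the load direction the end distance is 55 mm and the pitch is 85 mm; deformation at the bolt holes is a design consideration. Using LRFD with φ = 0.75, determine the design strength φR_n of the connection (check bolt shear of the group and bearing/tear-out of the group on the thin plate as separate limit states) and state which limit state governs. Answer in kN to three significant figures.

Bolt shear: A_b = π·27²/4 = 572.6 mm²; R_n = 469 × 572.6 × 4 × 2 / 1000 = 2148 kN → 0.75 × 2148 = 1610 kN.
Bearing (1.2 l_c t F_u ≤ 2.4 d t F_u): upper limit = 2.4·27·6·410 / 1000 = 159.4 kN.
  Edge l_c = 55 − 30/2 = 40 → r_n = 118.1 kN; interior l_c = 85 − 30 = 55 → r_n = 159.4 kN.
  R_n,bearing = 1·118.1 + 3·159.4 = 596.3 kN → 0.75 × 596.3 = 447 kN.
Bearing governs: 447 kN.

447 kN (bearing governs)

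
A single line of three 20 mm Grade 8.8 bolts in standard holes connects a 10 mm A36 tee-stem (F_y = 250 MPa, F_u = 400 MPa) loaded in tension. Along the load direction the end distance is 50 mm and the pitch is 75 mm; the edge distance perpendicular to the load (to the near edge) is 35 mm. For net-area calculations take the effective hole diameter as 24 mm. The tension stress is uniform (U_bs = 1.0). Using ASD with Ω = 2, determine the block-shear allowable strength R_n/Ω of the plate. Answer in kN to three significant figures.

196 kN

Shear plane L_v = 50 + 2·75 = 200 mm; A_gv = 200 × 10 = 2000 mm².
A_nv = (200 − 2.5·24) × 10 = 1400 mm².
A_nt = (35 − 0.5·24) × 10 = 230 mm².
0.6 F_u A_nv = 336 kN; 0.6 F_y A_gv = 300 kN → shear yielding governs the shear term.
R_n = 300 + 1.0 × 400 × 230 / 1000 = 392 kN.
Allowable strength R_n/Ω = 392 / 2 = 196 kN.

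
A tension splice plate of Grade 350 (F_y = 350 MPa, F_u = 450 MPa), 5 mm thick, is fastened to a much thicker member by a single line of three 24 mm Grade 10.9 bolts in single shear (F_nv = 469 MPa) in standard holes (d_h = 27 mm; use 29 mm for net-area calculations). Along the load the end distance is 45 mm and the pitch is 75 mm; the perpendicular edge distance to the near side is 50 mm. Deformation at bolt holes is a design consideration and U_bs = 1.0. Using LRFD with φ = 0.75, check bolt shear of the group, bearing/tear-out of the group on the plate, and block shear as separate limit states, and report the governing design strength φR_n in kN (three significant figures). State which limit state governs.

184 kN (block shear governs)

Bolt shear: A_b = π·24²/4 = 452.4 mm²; R_n = 469 × 452.4 × 3 × 1 / 1000 = 636.5 kN → 0.75 × 636.5 = 477 kN.
Bearing: edge l_c = 31.5, r_n = 85.05 kN; interior l_c = 48, r_n = 129.6 kN; R_n = 85.05 + 2·129.6 = 344.2 kN → 258 kN.
Block shear: A_gv = 975, A_nv = 612.5, A_nt = 177.5 mm²; R_n = min(0.6F_uA_nv, 0.6F_yA_gv) + U_bs·F_u·A_nt = 245.2 kN → 184 kN.
Block shear governs: 184 kN.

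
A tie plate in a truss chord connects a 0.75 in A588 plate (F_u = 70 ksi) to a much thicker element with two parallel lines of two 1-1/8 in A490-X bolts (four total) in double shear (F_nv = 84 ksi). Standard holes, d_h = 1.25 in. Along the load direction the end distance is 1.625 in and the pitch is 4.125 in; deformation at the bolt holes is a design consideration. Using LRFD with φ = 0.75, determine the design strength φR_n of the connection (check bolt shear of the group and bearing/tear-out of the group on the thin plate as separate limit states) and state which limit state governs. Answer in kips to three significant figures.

Bolt shear: A_b = π·1.125²/4 = 0.994 in²; R_n = 84 × 0.994 × 4 × 2 = 668 kips → 0.75 × 668 = 501 kips.
Bearing (1.2 l_c t F_u ≤ 2.4 d t F_u): upper limit = 2.4·1.125·0.75·70 = 141.8 kips.
  Edge l_c = 1.625 − 1.25/2 = 1 → r_n = 63 kips; interior l_c = 4.125 − 1.25 = 2.875 → r_n = 141.8 kips.
  R_n,bearing = 2·63 + 2·141.8 = 409.5 kips → 0.75 × 409.5 = 307 kips.
Bearing governs: 307 kips.

307 kips (bearing governs)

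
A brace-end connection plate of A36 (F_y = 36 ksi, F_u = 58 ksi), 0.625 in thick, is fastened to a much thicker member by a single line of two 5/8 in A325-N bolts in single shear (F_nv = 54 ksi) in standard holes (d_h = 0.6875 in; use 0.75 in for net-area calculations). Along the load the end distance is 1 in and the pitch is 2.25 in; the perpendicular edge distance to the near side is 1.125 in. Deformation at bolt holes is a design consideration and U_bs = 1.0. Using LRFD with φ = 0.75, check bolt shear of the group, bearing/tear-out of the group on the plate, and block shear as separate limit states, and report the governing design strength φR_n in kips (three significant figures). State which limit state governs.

Bolt shear: A_b = π·0.625²/4 = 0.3068 in²; R_n = 54 × 0.3068 × 2 × 1 = 33.13 kips → 0.75 × 33.13 = 24.9 kips.
Bearing: edge l_c = 0.6562, r_n = 28.55 kips; interior l_c = 1.562, r_n = 54.38 kips; R_n = 28.55 + 1·54.38 = 82.92 kips → 62.2 kips.
Block shear: A_gv = 2.031, A_nv = 1.328, A_nt = 0.4688 in²; R_n = min(0.6F_uA_nv, 0.6F_yA_gv) + U_bs·F_u·A_nt = 71.06 kips → 53.3 kips.
Bolt shear governs: 24.9 kips.

24.9 kips (bolt shear governs)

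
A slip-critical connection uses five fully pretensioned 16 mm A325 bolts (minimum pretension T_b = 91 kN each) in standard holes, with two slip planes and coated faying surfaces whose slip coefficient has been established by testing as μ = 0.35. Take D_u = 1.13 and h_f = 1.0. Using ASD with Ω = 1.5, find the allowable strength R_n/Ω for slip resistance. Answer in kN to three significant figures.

240 kN

R_n = μ · D_u · h_f · T_b · n_s · n_b = 0.35 × 1.13 × 1.0 × 91 × 2 × 5 = 359.9 kN.
Allowable strength R_n/Ω = 359.9 / 1.5 = 240 kN.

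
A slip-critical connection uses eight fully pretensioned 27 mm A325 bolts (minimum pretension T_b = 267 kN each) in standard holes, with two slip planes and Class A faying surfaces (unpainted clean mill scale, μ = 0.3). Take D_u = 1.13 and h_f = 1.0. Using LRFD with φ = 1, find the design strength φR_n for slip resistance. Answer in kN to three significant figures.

1450 kN

R_n = μ · D_u · h_f · T_b · n_s · n_b = 0.3 × 1.13 × 1.0 × 267 × 2 × 8 = 1448 kN.
Design strength φR_n = 1 × 1448 = 1450 kN.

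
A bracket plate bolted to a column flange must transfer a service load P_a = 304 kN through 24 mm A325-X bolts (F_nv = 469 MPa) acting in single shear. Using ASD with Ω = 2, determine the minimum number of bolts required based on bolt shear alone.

3 bolts

A_b = π·24²/4 = 452.4 mm².
Per-bolt allowable strength R_n/Ω = 469 × 452.4 × 1 / 1000 / 2 = 106.1 kN.
n ≥ 304 / 106.1 = 2.866 → use 3 bolts.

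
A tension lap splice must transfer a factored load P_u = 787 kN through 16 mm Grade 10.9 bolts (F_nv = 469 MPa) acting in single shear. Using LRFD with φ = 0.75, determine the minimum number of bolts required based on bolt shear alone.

12 bolts

A_b = π·16²/4 = 201.1 mm².
Per-bolt design strength φR_n = 0.75 × 469 × 201.1 × 1 / 1000 = 70.72 kN.
n ≥ 787 / 70.72 = 11.13 → use 12 bolts.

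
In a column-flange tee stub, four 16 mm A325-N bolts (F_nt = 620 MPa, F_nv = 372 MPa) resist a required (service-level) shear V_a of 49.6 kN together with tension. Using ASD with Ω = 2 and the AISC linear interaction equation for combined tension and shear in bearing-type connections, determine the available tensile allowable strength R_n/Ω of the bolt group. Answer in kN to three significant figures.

A_b = π·16²/4 = 201.1 mm²; f_rv = 49.6 × 1000 / (4 × 201.1) = 61.67 MPa.
F'_nt = 1.3 F_nt − (Ω F_nt / F_nv) f_rv = 1.3·620 − (2·620/372)·61.67 = 600.4 MPa, capped at F_nt → F'_nt = 600.4 MPa.
R_n = F'_nt · A_b · n = 600.4 × 201.1 × 4 / 1000 = 482.9 kN.
Allowable strength R_n/Ω = 482.9 / 2 = 241 kN.

241 kN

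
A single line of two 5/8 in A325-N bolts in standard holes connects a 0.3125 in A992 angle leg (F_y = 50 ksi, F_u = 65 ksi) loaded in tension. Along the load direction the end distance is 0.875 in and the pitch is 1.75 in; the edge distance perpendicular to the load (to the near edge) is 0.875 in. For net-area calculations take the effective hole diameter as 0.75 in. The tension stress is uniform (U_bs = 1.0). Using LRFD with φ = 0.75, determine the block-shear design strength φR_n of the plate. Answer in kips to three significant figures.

21.3 kips

Shear plane L_v = 0.875 + 1·1.75 = 2.625 in; A_gv = 2.625 × 0.3125 = 0.8203 in².
A_nv = (2.625 − 1.5·0.75) × 0.3125 = 0.4688 in².
A_nt = (0.875 − 0.5·0.75) × 0.3125 = 0.1562 in².
0.6 F_u A_nv = 18.28 kips; 0.6 F_y A_gv = 24.61 kips → shear rupture governs the shear term.
R_n = 18.28 + 1.0 × 65 × 0.1562 = 28.44 kips.
Design strength φR_n = 0.75 × 28.44 = 21.3 kips.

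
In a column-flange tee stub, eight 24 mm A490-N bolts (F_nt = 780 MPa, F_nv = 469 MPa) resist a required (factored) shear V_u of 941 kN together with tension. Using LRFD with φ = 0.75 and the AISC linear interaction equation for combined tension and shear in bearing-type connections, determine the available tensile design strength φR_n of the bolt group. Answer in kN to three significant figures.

1190 kN

A_b = π·24²/4 = 452.4 mm²; f_rv = 941 × 1000 / (8 × 452.4) = 260 MPa.
F'_nt = 1.3 F_nt − (F_nt / φF_nv) f_rv = 1.3·780 − (780/(0.75·469))·260 = 437.4 MPa, capped at F_nt → F'_nt = 437.4 MPa.
R_n = F'_nt · A_b · n = 437.4 × 452.4 × 8 / 1000 = 1583 kN.
Design strength φR_n = 0.75 × 1583 = 1190 kN.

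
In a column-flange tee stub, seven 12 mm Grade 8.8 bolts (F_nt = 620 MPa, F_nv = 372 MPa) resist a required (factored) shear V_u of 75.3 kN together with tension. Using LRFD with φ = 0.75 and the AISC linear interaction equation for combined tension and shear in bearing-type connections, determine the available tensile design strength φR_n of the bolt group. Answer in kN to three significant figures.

A_b = π·12²/4 = 113.1 mm²; f_rv = 75.3 × 1000 / (7 × 113.1) = 95.11 MPa.
F'_nt = 1.3 F_nt − (F_nt / φF_nv) f_rv = 1.3·620 − (620/(0.75·372))·95.11 = 594.6 MPa, capped at F_nt → F'_nt = 594.6 MPa.
R_n = F'_nt · A_b · n = 594.6 × 113.1 × 7 / 1000 = 470.8 kN.
Design strength φR_n = 0.75 × 470.8 = 353 kN.

353 kN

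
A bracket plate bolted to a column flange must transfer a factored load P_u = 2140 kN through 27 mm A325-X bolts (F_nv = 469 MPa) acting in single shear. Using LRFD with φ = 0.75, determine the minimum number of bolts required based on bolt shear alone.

A_b = π·27²/4 = 572.6 mm².
Per-bolt design strength φR_n = 0.75 × 469 × 572.6 × 1 / 1000 = 201.4 kN.
n ≥ 2140 / 201.4 = 10.63 → use 11 bolts.

11 bolts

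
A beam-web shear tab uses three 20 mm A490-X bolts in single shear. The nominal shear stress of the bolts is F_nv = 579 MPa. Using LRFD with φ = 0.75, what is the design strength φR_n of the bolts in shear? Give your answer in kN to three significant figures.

409 kN

A_b = π × 20² / 4 = 314.2 mm².
R_n = F_nv · A_b · n · n_s = 579 × 314.2 × 3 × 1 / 1000 = 545.7 kN.
Design strength φR_n = 0.75 × 545.7 = 409 kN.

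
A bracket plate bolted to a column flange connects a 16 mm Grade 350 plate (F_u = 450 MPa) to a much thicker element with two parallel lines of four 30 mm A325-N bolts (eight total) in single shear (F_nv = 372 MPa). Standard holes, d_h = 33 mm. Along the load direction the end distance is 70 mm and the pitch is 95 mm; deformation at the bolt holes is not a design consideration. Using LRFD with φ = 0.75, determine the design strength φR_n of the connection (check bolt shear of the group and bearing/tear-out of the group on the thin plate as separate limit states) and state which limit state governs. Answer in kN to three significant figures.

1580 kN (bolt shear governs)

Bolt shear: A_b = π·30²/4 = 706.9 mm²; R_n = 372 × 706.9 × 8 × 1 / 1000 = 2104 kN → 0.75 × 2104 = 1580 kN.
Bearing (1.5 l_c t F_u ≤ 3.0 d t F_u): upper limit = 3.0·30·16·450 / 1000 = 648 kN.
  Edge l_c = 70 − 33/2 = 53.5 → r_n = 577.8 kN; interior l_c = 95 − 33 = 62 → r_n = 648 kN.
  R_n,bearing = 2·577.8 + 6·648 = 5044 kN → 0.75 × 5044 = 3780 kN.
Bolt shear governs: 1580 kN.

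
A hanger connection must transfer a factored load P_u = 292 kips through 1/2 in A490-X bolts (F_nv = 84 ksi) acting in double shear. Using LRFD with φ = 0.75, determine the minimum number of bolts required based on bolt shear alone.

A_b = π·0.5²/4 = 0.1963 in².
Per-bolt design strength φR_n = 0.75 × 84 × 0.1963 × 2 = 24.74 kips.
n ≥ 292 / 24.74 = 11.8 → use 12 bolts.

12 bolts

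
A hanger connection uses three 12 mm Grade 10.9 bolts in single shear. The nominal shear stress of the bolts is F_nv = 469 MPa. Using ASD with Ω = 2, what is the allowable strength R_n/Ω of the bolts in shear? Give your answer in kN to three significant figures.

A_b = π × 12² / 4 = 113.1 mm².
R_n = F_nv · A_b · n · n_s = 469 × 113.1 × 3 × 1 / 1000 = 159.1 kN.
Allowable strength R_n/Ω = 159.1 / 2 = 79.6 kN.

79.6 kN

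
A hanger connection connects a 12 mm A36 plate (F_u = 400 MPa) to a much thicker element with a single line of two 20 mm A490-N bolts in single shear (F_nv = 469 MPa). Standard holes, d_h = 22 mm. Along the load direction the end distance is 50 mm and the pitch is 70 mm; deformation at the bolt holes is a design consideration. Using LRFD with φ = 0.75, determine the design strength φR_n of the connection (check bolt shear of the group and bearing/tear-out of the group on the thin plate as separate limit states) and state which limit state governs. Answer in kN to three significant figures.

221 kN (bolt shear governs)

Bolt shear: A_b = π·20²/4 = 314.2 mm²; R_n = 469 × 314.2 × 2 × 1 / 1000 = 294.7 kN → 0.75 × 294.7 = 221 kN.
Bearing (1.2 l_c t F_u ≤ 2.4 d t F_u): upper limit = 2.4·20·12·400 / 1000 = 230.4 kN.
  Edge l_c = 50 − 22/2 = 39 → r_n = 224.6 kN; interior l_c = 70 − 22 = 48 → r_n = 230.4 kN.
  R_n,bearing = 1·224.6 + 1·230.4 = 455 kN → 0.75 × 455 = 341 kN.
Bolt shear governs: 221 kN.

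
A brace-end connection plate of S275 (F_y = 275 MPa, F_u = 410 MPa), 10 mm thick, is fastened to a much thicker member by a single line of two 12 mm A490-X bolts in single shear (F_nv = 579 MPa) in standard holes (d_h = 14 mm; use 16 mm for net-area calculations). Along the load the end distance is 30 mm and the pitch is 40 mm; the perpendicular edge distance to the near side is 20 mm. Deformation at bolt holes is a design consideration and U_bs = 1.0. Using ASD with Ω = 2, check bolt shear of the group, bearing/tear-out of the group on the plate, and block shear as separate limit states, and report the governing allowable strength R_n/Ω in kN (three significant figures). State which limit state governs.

Bolt shear: A_b = π·12²/4 = 113.1 mm²; R_n = 579 × 113.1 × 2 × 1 / 1000 = 131 kN → 131 / 2 = 65.5 kN.
Bearing: edge l_c = 23, r_n = 113.2 kN; interior l_c = 26, r_n = 118.1 kN; R_n = 113.2 + 1·118.1 = 231.2 kN → 116 kN.
Block shear: A_gv = 700, A_nv = 460, A_nt = 120 mm²; R_n = min(0.6F_uA_nv, 0.6F_yA_gv) + U_bs·F_u·A_nt = 162.4 kN → 81.2 kN.
Bolt shear governs: 65.5 kN.

65.5 kN (bolt shear governs)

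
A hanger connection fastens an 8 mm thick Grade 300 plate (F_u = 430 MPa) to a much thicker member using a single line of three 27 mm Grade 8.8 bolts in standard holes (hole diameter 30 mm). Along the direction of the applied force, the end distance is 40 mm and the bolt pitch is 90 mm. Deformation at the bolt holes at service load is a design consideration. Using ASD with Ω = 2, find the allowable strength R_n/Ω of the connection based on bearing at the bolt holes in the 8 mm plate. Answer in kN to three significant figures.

275 kN

Per bolt r_n = 1.2 l_c t F_u ≤ 2.4 d t F_u; upper limit = 2.4 × 27 × 8 × 430 / 1000 = 222.9 kN.
Edge bolt: l_c = 40 − 30/2 = 25 mm → 1.2 × 25 × 8 × 430 / 1000 = 103.2 → r_n = 103.2 kN.
Interior bolts: l_c = 90 − 30 = 60 mm → 1.2 × 60 × 8 × 430 / 1000 = 247.7 → r_n = 222.9 kN.
R_n = 1 × 103.2 + 2 × 222.9 = 549 kN.
Allowable strength R_n/Ω = 549 / 2 = 275 kN.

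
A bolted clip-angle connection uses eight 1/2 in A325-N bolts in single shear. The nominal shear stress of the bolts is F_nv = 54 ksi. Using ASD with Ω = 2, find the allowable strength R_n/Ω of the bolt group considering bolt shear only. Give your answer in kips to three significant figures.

A_b = π × 0.5² / 4 = 0.1963 in².
R_n = F_nv · A_b · n · n_s = 54 × 0.1963 × 8 × 1 = 84.82 kips.
Allowable strength R_n/Ω = 84.82 / 2 = 42.4 kips.

42.4 kips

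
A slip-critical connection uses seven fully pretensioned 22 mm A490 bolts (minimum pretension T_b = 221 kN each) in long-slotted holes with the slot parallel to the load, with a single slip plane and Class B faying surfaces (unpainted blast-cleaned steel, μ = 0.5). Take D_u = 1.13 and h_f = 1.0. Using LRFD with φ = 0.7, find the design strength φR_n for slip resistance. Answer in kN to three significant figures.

R_n = μ · D_u · h_f · T_b · n_s · n_b = 0.5 × 1.13 × 1.0 × 221 × 1 × 7 = 874.1 kN.
Design strength φR_n = 0.7 × 874.1 = 612 kN.

612 kN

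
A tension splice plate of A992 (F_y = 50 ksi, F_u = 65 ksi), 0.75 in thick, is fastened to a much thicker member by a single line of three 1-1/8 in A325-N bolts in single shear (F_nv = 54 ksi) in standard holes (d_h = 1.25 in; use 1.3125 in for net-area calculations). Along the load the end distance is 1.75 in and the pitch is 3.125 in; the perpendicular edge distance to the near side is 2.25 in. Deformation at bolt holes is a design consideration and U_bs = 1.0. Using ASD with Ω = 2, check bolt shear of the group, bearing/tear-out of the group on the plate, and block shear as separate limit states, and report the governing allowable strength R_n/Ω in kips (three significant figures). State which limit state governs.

Bolt shear: A_b = π·1.125²/4 = 0.994 in²; R_n = 54 × 0.994 × 3 × 1 = 161 kips → 161 / 2 = 80.5 kips.
Bearing: edge l_c = 1.125, r_n = 65.81 kips; interior l_c = 1.875, r_n = 109.7 kips; R_n = 65.81 + 2·109.7 = 285.2 kips → 143 kips.
Block shear: A_gv = 6, A_nv = 3.539, A_nt = 1.195 in²; R_n = min(0.6F_uA_nv, 0.6F_yA_gv) + U_bs·F_u·A_nt = 215.7 kips → 108 kips.
Bolt shear governs: 80.5 kips.

80.5 kips (bolt shear governs)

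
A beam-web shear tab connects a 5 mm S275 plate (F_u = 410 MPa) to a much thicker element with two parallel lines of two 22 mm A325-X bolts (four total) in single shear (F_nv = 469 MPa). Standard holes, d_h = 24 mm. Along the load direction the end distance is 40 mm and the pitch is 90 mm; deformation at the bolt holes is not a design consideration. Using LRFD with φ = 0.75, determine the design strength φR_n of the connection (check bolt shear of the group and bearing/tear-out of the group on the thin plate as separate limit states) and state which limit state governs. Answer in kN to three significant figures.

Bolt shear: A_b = π·22²/4 = 380.1 mm²; R_n = 469 × 380.1 × 4 × 1 / 1000 = 713.1 kN → 0.75 × 713.1 = 535 kN.
Bearing (1.5 l_c t F_u ≤ 3.0 d t F_u): upper limit = 3.0·22·5·410 / 1000 = 135.3 kN.
  Edge l_c = 40 − 24/2 = 28 → r_n = 86.1 kN; interior l_c = 90 − 24 = 66 → r_n = 135.3 kN.
  R_n,bearing = 2·86.1 + 2·135.3 = 442.8 kN → 0.75 × 442.8 = 332 kN.
Bearing governs: 332 kN.

332 kN (bearing governs)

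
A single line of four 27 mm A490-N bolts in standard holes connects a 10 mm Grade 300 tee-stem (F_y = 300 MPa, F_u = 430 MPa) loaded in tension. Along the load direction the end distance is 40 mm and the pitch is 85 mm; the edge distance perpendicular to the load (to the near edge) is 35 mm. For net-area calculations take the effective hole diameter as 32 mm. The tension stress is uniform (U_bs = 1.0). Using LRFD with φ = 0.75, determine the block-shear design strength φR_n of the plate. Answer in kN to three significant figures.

Shear plane L_v = 40 + 3·85 = 295 mm; A_gv = 295 × 10 = 2950 mm².
A_nv = (295 − 3.5·32) × 10 = 1830 mm².
A_nt = (35 − 0.5·32) × 10 = 190 mm².
0.6 F_u A_nv = 472.1 kN; 0.6 F_y A_gv = 531 kN → shear rupture governs the shear term.
R_n = 472.1 + 1.0 × 430 × 190 / 1000 = 553.8 kN.
Design strength φR_n = 0.75 × 553.8 = 415 kN.

415 kN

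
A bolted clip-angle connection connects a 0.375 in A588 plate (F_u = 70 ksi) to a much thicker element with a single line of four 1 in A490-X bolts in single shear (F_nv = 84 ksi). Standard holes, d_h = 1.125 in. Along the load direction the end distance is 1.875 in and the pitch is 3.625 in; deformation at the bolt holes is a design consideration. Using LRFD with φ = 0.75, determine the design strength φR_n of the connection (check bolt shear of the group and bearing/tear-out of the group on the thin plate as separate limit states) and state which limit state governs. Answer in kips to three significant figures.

173 kips (bearing governs)

Bolt shear: A_b = π·1²/4 = 0.7854 in²; R_n = 84 × 0.7854 × 4 × 1 = 263.9 kips → 0.75 × 263.9 = 198 kips.
Bearing (1.2 l_c t F_u ≤ 2.4 d t F_u): upper limit = 2.4·1·0.375·70 = 63 kips.
  Edge l_c = 1.875 − 1.125/2 = 1.312 → r_n = 41.34 kips; interior l_c = 3.625 − 1.125 = 2.5 → r_n = 63 kips.
  R_n,bearing = 1·41.34 + 3·63 = 230.3 kips → 0.75 × 230.3 = 173 kips.
Bearing governs: 173 kips.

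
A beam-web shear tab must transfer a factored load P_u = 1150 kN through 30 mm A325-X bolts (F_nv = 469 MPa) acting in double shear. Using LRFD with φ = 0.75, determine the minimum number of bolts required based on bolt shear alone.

3 bolts

A_b = π·30²/4 = 706.9 mm².
Per-bolt design strength φR_n = 0.75 × 469 × 706.9 × 2 / 1000 = 497.3 kN.
n ≥ 1150 / 497.3 = 2.313 → use 3 bolts.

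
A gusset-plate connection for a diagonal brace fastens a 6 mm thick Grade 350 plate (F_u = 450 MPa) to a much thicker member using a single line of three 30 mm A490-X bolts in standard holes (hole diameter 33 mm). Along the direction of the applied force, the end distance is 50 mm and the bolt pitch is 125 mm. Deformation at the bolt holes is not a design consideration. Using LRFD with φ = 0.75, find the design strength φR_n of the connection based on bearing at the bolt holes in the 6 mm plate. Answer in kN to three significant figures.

Per bolt r_n = 1.5 l_c t F_u ≤ 3.0 d t F_u; upper limit = 3.0 × 30 × 6 × 450 / 1000 = 243 kN.
Edge bolt: l_c = 50 − 33/2 = 33.5 mm → 1.5 × 33.5 × 6 × 450 / 1000 = 135.7 → r_n = 135.7 kN.
Interior bolts: l_c = 125 − 33 = 92 mm → 1.5 × 92 × 6 × 450 / 1000 = 372.6 → r_n = 243 kN.
R_n = 1 × 135.7 + 2 × 243 = 621.7 kN.
Design strength φR_n = 0.75 × 621.7 = 466 kN.

466 kN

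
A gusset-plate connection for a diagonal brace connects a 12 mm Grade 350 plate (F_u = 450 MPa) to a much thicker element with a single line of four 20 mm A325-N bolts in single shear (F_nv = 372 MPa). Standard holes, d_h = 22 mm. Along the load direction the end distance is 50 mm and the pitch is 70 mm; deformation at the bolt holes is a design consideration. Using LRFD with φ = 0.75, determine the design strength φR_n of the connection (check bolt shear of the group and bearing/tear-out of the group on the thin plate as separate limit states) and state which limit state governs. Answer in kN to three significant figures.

Bolt shear: A_b = π·20²/4 = 314.2 mm²; R_n = 372 × 314.2 × 4 × 1 / 1000 = 467.5 kN → 0.75 × 467.5 = 351 kN.
Bearing (1.2 l_c t F_u ≤ 2.4 d t F_u): upper limit = 2.4·20·12·450 / 1000 = 259.2 kN.
  Edge l_c = 50 − 22/2 = 39 → r_n = 252.7 kN; interior l_c = 70 − 22 = 48 → r_n = 259.2 kN.
  R_n,bearing = 1·252.7 + 3·259.2 = 1030 kN → 0.75 × 1030 = 773 kN.
Bolt shear governs: 351 kN.

351 kN (bolt shear governs)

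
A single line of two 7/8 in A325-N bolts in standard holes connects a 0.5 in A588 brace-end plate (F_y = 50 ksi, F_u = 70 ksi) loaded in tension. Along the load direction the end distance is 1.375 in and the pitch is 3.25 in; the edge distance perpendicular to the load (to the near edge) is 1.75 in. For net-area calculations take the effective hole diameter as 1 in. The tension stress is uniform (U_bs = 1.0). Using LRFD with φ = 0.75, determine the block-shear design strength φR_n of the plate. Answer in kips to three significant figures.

82 kips

Shear plane L_v = 1.375 + 1·3.25 = 4.625 in; A_gv = 4.625 × 0.5 = 2.312 in².
A_nv = (4.625 − 1.5·1) × 0.5 = 1.562 in².
A_nt = (1.75 − 0.5·1) × 0.5 = 0.625 in².
0.6 F_u A_nv = 65.62 kips; 0.6 F_y A_gv = 69.38 kips → shear rupture governs the shear term.
R_n = 65.62 + 1.0 × 70 × 0.625 = 109.4 kips.
Design strength φR_n = 0.75 × 109.4 = 82 kips.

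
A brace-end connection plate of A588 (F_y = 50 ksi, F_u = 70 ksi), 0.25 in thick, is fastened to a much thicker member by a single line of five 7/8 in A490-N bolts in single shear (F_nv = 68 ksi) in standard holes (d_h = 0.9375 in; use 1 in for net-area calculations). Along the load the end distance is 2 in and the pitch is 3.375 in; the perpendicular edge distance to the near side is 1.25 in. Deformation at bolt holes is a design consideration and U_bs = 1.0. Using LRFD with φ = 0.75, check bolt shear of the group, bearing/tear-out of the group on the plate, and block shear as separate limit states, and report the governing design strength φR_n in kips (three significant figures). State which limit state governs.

Bolt shear: A_b = π·0.875²/4 = 0.6013 in²; R_n = 68 × 0.6013 × 5 × 1 = 204.4 kips → 0.75 × 204.4 = 153 kips.
Bearing: edge l_c = 1.531, r_n = 32.16 kips; interior l_c = 2.438, r_n = 36.75 kips; R_n = 32.16 + 4·36.75 = 179.2 kips → 134 kips.
Block shear: A_gv = 3.875, A_nv = 2.75, A_nt = 0.1875 in²; R_n = min(0.6F_uA_nv, 0.6F_yA_gv) + U_bs·F_u·A_nt = 128.6 kips → 96.5 kips.
Block shear governs: 96.5 kips.

96.5 kips (block shear governs)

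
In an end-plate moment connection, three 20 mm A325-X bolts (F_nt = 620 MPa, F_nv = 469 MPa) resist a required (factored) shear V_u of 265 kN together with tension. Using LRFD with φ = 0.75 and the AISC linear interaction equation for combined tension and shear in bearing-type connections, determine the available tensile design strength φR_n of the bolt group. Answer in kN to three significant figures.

219 kN

A_b = π·20²/4 = 314.2 mm²; f_rv = 265 × 1000 / (3 × 314.2) = 281.2 MPa.
F'_nt = 1.3 F_nt − (F_nt / φF_nv) f_rv = 1.3·620 − (620/(0.75·469))·281.2 = 310.4 MPa, capped at F_nt → F'_nt = 310.4 MPa.
R_n = F'_nt · A_b · n = 310.4 × 314.2 × 3 / 1000 = 292.5 kN.
Design strength φR_n = 0.75 × 292.5 = 219 kN.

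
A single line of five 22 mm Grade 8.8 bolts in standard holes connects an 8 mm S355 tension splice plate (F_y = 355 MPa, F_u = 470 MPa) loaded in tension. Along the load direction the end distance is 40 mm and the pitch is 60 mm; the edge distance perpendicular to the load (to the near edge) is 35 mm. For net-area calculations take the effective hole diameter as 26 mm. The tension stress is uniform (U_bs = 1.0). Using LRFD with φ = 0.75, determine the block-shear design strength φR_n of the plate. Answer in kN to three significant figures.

Shear plane L_v = 40 + 4·60 = 280 mm; A_gv = 280 × 8 = 2240 mm².
A_nv = (280 − 4.5·26) × 8 = 1304 mm².
A_nt = (35 − 0.5·26) × 8 = 176 mm².
0.6 F_u A_nv = 367.7 kN; 0.6 F_y A_gv = 477.1 kN → shear rupture governs the shear term.
R_n = 367.7 + 1.0 × 470 × 176 / 1000 = 450.4 kN.
Design strength φR_n = 0.75 × 450.4 = 338 kN.

338 kN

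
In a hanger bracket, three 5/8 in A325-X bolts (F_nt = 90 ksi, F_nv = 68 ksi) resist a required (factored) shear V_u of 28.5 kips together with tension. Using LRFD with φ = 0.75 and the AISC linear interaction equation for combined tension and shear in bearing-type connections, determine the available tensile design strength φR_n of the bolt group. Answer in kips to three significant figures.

A_b = π·0.625²/4 = 0.3068 in²; f_rv = 28.5 / (3 × 0.3068) = 30.97 ksi.
F'_nt = 1.3 F_nt − (F_nt / φF_nv) f_rv = 1.3·90 − (90/(0.75·68))·30.97 = 62.36 ksi, capped at F_nt → F'_nt = 62.36 ksi.
R_n = F'_nt · A_b · n = 62.36 × 0.3068 × 3 = 57.39 kips.
Design strength φR_n = 0.75 × 57.39 = 43 kips.

43 kips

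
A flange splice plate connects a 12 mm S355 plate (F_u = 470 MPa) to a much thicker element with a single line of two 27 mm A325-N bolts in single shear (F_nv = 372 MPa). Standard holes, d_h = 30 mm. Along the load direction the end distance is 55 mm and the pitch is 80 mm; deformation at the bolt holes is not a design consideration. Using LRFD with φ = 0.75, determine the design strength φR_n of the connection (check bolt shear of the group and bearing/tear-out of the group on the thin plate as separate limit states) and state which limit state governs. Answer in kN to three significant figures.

Bolt shear: A_b = π·27²/4 = 572.6 mm²; R_n = 372 × 572.6 × 2 × 1 / 1000 = 426 kN → 0.75 × 426 = 319 kN.
Bearing (1.5 l_c t F_u ≤ 3.0 d t F_u): upper limit = 3.0·27·12·470 / 1000 = 456.8 kN.
  Edge l_c = 55 − 30/2 = 40 → r_n = 338.4 kN; interior l_c = 80 − 30 = 50 → r_n = 423 kN.
  R_n,bearing = 1·338.4 + 1·423 = 761.4 kN → 0.75 × 761.4 = 571 kN.
Bolt shear governs: 319 kN.

319 kN (bolt shear governs)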